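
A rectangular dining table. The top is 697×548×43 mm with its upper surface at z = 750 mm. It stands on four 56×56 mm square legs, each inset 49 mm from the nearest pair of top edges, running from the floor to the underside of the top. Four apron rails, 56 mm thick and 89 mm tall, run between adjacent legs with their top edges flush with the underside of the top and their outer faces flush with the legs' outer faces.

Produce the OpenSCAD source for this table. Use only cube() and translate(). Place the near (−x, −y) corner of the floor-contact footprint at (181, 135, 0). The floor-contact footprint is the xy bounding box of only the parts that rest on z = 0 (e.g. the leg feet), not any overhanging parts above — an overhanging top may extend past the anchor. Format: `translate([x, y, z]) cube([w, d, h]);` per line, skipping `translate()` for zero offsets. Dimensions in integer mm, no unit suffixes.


translate([132, 86, 707]) cube([697, 548, 43]);
translate([181, 135, 0]) cube([56, 56, 707]);
translate([724, 135, 0]) cube([56, 56, 707]);
translate([181, 529, 0]) cube([56, 56, 707]);
translate([724, 529, 0]) cube([56, 56, 707]);
translate([237, 135, 618]) cube([487, 56, 89]);
translate([237, 529, 618]) cube([487, 56, 89]);
translate([181, 191, 618]) cube([56, 338, 89]);
translate([724, 191, 618]) cube([56, 338, 89]);


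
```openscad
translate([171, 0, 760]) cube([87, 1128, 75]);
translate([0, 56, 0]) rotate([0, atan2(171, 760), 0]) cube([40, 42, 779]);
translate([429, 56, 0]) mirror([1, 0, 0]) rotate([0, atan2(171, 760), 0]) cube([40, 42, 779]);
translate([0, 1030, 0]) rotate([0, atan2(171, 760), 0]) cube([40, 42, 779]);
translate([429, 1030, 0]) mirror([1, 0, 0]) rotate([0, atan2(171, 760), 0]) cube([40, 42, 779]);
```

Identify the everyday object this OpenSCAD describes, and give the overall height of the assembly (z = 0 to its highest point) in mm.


A sawhorse. The overall height is 835 mm.

A beam across two mirrored pairs of raked legs — a sawhorse. The beam's underside is at z = 760 (matching the legs' vertical rise in atan2(171, 760)) and the beam is 75 mm tall, so its top is at 760 + 75 = 835 mm. The raked legs top out at the beam's underside, so that is the highest point.


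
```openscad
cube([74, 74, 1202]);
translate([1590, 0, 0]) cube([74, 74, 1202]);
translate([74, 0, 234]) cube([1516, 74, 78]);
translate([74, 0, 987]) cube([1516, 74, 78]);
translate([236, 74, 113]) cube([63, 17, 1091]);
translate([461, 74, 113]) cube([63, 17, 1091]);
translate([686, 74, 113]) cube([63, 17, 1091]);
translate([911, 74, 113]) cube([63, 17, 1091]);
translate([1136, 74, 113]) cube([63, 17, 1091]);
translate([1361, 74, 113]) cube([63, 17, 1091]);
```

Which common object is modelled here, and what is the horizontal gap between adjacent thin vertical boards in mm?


A fence section. The picket gap is 162 mm.

Two posts, two rails, 6 pickets — a fence section. Span 1516 mm holds 6 pickets of 63 mm with 7 equal gaps: ⌊(1516 − 6·63) / 7⌋ = 162 mm.


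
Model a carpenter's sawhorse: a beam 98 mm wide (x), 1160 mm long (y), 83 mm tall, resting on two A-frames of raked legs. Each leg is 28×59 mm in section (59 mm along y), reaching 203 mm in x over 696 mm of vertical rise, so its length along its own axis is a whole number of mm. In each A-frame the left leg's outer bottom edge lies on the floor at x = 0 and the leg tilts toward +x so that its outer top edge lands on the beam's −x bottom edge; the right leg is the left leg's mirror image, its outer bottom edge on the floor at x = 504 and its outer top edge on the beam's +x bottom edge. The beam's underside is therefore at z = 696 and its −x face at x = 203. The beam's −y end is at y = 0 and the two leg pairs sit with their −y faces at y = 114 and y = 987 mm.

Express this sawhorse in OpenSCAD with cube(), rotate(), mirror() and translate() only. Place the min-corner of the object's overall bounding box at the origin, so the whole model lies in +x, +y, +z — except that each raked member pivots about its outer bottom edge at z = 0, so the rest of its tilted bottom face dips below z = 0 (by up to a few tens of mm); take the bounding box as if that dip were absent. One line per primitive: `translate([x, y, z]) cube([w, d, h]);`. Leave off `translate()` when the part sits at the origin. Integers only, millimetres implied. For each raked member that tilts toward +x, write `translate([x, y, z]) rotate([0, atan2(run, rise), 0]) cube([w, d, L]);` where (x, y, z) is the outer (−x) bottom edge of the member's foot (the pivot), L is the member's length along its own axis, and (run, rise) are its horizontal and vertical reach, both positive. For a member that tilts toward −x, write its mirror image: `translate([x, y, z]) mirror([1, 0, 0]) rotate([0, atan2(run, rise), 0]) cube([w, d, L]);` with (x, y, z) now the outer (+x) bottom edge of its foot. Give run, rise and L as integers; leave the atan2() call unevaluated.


translate([203, 0, 696]) cube([98, 1160, 83]);
translate([0, 114, 0]) rotate([0, atan2(203, 696), 0]) cube([28, 59, 725]);
translate([504, 114, 0]) mirror([1, 0, 0]) rotate([0, atan2(203, 696), 0]) cube([28, 59, 725]);
translate([0, 987, 0]) rotate([0, atan2(203, 696), 0]) cube([28, 59, 725]);
translate([504, 987, 0]) mirror([1, 0, 0]) rotate([0, atan2(203, 696), 0]) cube([28, 59, 725]);


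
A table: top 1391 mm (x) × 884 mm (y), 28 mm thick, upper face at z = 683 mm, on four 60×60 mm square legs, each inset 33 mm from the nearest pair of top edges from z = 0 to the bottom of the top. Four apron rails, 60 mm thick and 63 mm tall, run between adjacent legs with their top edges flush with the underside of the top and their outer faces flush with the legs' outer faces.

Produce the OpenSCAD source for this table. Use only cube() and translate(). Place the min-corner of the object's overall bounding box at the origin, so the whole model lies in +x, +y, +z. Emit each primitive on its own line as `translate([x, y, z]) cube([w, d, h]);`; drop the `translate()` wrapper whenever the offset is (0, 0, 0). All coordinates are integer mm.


// leg_h = 683 - 28 = 655
// apron z = 655 - 63 = 592
translate([0, 0, 655]) cube([1391, 884, 28]);
translate([33, 33, 0]) cube([60, 60, 655]);
translate([1298, 33, 0]) cube([60, 60, 655]);
translate([33, 791, 0]) cube([60, 60, 655]);
translate([1298, 791, 0]) cube([60, 60, 655]);
translate([93, 33, 592]) cube([1205, 60, 63]);
translate([93, 791, 592]) cube([1205, 60, 63]);
translate([33, 93, 592]) cube([60, 698, 63]);
translate([1298, 93, 592]) cube([60, 698, 63]);


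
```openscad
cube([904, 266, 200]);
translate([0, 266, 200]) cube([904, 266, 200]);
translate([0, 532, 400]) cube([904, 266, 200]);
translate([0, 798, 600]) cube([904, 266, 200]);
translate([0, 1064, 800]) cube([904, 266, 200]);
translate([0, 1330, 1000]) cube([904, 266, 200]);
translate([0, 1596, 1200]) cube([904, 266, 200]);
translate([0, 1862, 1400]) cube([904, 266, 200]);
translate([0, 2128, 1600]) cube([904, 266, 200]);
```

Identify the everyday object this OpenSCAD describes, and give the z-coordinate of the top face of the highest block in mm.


A staircase. The total rise is 1800 mm.

9 identical blocks, each offset up and back from the previous — a staircase. Each step is 200 mm tall and there are 9 of them, so the total rise is 9 × 200 = 1800 mm.


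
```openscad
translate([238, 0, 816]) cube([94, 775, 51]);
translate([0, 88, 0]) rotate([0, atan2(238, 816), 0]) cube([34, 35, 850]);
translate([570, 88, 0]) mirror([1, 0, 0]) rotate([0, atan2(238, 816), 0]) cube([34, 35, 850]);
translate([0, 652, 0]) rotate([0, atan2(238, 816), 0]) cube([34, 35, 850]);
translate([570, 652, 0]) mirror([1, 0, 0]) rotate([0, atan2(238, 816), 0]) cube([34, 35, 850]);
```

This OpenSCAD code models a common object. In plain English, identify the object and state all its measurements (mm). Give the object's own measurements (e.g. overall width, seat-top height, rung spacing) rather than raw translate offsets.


A sawhorse. A 94×775×51 mm beam (x, y, z) sits on two A-frame leg pairs. Each pair is two raked legs of 34×35 mm section (35 mm along y) splaying symmetrically in x. Each leg rises 816 mm vertically over 238 mm of horizontal reach and is 850 mm long along its own axis. Every leg's outer bottom edge rests on the floor and its outer top edge meets a bottom edge of the beam — the left legs (tilting toward +x) meet the beam's −x bottom edge, the right legs (their mirror images, tilting toward −x) meet its +x bottom edge — so the leg tops tuck under the beam, the beam's underside is 816 mm above the floor, and the feet are 570 mm apart outside-to-outside with the beam centred between them. The two leg pairs are set in 88 mm from either end of the beam.


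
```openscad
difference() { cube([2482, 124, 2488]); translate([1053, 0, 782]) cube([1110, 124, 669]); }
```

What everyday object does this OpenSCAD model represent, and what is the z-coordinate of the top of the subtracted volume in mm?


A wall with a window opening. The window head height is 1451 mm.

A wall with a rectangular opening subtracted — a window. Sill at z = 782, opening 669 mm tall, so the head is at 782 + 669 = 1451 mm.


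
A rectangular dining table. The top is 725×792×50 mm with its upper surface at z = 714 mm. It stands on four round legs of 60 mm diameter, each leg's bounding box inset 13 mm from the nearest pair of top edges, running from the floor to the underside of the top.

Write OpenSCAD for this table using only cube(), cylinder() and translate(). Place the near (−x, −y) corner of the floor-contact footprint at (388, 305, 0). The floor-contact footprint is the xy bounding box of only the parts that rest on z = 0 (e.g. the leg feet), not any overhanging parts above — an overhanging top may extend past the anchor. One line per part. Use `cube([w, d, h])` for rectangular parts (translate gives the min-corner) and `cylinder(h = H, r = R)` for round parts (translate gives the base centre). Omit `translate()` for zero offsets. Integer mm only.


translate([375, 292, 664]) cube([725, 792, 50]);
translate([418, 335, 0]) cylinder(h = 664, r = 30);
translate([1057, 335, 0]) cylinder(h = 664, r = 30);
translate([418, 1041, 0]) cylinder(h = 664, r = 30);
translate([1057, 1041, 0]) cylinder(h = 664, r = 30);


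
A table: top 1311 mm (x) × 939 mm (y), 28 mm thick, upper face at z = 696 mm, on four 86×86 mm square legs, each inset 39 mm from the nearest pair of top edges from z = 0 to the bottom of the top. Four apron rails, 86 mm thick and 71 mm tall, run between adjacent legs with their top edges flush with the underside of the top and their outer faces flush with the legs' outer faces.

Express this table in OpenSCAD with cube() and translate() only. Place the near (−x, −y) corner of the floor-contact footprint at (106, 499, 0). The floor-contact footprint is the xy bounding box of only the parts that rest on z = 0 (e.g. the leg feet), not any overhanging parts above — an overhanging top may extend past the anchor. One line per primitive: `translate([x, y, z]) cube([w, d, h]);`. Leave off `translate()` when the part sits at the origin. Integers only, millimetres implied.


translate([67, 460, 668]) cube([1311, 939, 28]);
translate([106, 499, 0]) cube([86, 86, 668]);
translate([1253, 499, 0]) cube([86, 86, 668]);
translate([106, 1274, 0]) cube([86, 86, 668]);
translate([1253, 1274, 0]) cube([86, 86, 668]);
translate([192, 499, 597]) cube([1061, 86, 71]);
translate([192, 1274, 597]) cube([1061, 86, 71]);
translate([106, 585, 597]) cube([86, 689, 71]);
translate([1253, 585, 597]) cube([86, 689, 71]);


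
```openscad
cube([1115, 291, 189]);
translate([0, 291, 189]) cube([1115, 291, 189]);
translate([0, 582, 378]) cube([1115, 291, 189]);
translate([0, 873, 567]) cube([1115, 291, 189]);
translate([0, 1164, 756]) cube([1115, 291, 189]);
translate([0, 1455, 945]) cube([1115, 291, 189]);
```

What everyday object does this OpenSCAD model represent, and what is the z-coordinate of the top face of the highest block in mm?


A staircase. The total rise is 1134 mm.

6 identical blocks, each offset up and back from the previous — a staircase. Each step is 189 mm tall and there are 6 of them, so the total rise is 6 × 189 = 1134 mm.


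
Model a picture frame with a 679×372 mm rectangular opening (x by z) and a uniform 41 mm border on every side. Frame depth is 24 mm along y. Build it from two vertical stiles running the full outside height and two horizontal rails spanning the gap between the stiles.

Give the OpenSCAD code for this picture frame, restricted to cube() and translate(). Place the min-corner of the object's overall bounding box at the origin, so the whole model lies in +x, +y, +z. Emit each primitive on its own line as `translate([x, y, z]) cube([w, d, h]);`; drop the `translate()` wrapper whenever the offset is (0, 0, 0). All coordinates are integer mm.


cube([41, 24, 454]);
translate([720, 0, 0]) cube([41, 24, 454]);
translate([41, 0, 0]) cube([679, 24, 41]);
translate([41, 0, 413]) cube([679, 24, 41]);


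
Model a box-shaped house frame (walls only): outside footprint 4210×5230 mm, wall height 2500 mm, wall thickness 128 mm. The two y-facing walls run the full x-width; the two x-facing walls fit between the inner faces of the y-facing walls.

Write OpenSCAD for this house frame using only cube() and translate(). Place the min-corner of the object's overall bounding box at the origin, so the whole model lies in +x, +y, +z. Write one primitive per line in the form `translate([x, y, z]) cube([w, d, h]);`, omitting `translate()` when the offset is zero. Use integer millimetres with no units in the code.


cube([4210, 128, 2500]);
translate([0, 5102, 0]) cube([4210, 128, 2500]);
translate([0, 128, 0]) cube([128, 4974, 2500]);
translate([4082, 128, 0]) cube([128, 4974, 2500]);


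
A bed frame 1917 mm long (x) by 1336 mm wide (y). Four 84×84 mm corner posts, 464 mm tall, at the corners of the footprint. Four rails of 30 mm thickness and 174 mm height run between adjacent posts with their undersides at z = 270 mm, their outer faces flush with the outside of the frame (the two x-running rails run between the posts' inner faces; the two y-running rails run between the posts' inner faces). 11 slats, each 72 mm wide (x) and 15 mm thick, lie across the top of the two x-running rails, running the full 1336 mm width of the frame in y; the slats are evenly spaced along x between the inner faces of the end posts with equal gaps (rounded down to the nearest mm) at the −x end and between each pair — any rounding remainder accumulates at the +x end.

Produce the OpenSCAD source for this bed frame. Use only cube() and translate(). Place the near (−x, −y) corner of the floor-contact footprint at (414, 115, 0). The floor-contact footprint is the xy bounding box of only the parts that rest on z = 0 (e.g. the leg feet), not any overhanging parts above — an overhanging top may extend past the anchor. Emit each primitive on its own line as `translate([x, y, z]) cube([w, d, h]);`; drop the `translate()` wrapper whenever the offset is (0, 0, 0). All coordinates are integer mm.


translate([414, 115, 0]) cube([84, 84, 464]);
translate([414, 1367, 0]) cube([84, 84, 464]);
translate([2247, 115, 0]) cube([84, 84, 464]);
translate([2247, 1367, 0]) cube([84, 84, 464]);
translate([498, 115, 270]) cube([1749, 30, 174]);
translate([498, 1421, 270]) cube([1749, 30, 174]);
translate([414, 199, 270]) cube([30, 1168, 174]);
translate([2301, 199, 270]) cube([30, 1168, 174]);
translate([577, 115, 444]) cube([72, 1336, 15]);
translate([728, 115, 444]) cube([72, 1336, 15]);
translate([879, 115, 444]) cube([72, 1336, 15]);
translate([1030, 115, 444]) cube([72, 1336, 15]);
translate([1181, 115, 444]) cube([72, 1336, 15]);
translate([1332, 115, 444]) cube([72, 1336, 15]);
translate([1483, 115, 444]) cube([72, 1336, 15]);
translate([1634, 115, 444]) cube([72, 1336, 15]);
translate([1785, 115, 444]) cube([72, 1336, 15]);
translate([1936, 115, 444]) cube([72, 1336, 15]);
translate([2087, 115, 444]) cube([72, 1336, 15]);


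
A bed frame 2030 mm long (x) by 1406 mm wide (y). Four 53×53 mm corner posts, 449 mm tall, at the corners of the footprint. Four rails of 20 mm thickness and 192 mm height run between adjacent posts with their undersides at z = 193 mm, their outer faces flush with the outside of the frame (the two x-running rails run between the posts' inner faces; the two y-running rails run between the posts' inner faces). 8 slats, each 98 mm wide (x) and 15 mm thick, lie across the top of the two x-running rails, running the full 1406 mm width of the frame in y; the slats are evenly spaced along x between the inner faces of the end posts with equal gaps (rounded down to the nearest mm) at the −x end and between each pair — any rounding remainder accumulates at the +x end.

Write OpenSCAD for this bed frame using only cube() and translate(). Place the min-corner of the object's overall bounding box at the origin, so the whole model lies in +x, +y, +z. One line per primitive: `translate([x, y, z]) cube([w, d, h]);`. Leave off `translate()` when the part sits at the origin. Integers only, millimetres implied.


// slat z = rail_z + rail_h = 193 + 192 = 385
// slat gap = ⌊(1924 − 8·98) / 9⌋ = 126
cube([53, 53, 449]);
translate([0, 1353, 0]) cube([53, 53, 449]);
translate([1977, 0, 0]) cube([53, 53, 449]);
translate([1977, 1353, 0]) cube([53, 53, 449]);
translate([53, 0, 193]) cube([1924, 20, 192]);
translate([53, 1386, 193]) cube([1924, 20, 192]);
translate([0, 53, 193]) cube([20, 1300, 192]);
translate([2010, 53, 193]) cube([20, 1300, 192]);
translate([179, 0, 385]) cube([98, 1406, 15]);
translate([403, 0, 385]) cube([98, 1406, 15]);
translate([627, 0, 385]) cube([98, 1406, 15]);
translate([851, 0, 385]) cube([98, 1406, 15]);
translate([1075, 0, 385]) cube([98, 1406, 15]);
translate([1299, 0, 385]) cube([98, 1406, 15]);
translate([1523, 0, 385]) cube([98, 1406, 15]);
translate([1747, 0, 385]) cube([98, 1406, 15]);


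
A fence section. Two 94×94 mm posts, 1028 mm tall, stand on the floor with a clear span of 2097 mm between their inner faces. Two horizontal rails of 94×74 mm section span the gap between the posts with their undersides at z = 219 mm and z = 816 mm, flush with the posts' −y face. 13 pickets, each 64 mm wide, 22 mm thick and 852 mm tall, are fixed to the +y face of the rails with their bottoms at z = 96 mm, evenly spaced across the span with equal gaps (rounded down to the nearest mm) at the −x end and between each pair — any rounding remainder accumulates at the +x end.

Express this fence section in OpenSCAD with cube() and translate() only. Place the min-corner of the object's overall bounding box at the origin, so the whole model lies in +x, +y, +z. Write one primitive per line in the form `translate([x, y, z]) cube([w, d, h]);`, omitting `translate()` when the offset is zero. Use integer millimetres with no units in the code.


cube([94, 94, 1028]);
translate([2191, 0, 0]) cube([94, 94, 1028]);
translate([94, 0, 219]) cube([2097, 94, 74]);
translate([94, 0, 816]) cube([2097, 94, 74]);
translate([184, 94, 96]) cube([64, 22, 852]);
translate([338, 94, 96]) cube([64, 22, 852]);
translate([492, 94, 96]) cube([64, 22, 852]);
translate([646, 94, 96]) cube([64, 22, 852]);
translate([800, 94, 96]) cube([64, 22, 852]);
translate([954, 94, 96]) cube([64, 22, 852]);
translate([1108, 94, 96]) cube([64, 22, 852]);
translate([1262, 94, 96]) cube([64, 22, 852]);
translate([1416, 94, 96]) cube([64, 22, 852]);
translate([1570, 94, 96]) cube([64, 22, 852]);
translate([1724, 94, 96]) cube([64, 22, 852]);
translate([1878, 94, 96]) cube([64, 22, 852]);
translate([2032, 94, 96]) cube([64, 22, 852]);


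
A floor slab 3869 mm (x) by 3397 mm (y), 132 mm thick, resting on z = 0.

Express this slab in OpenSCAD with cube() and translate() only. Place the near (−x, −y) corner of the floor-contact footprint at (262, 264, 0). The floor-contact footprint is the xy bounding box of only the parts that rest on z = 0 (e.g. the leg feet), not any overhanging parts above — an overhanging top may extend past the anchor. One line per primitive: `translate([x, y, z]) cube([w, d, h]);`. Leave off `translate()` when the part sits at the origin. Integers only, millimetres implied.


translate([262, 264, 0]) cube([3869, 3397, 132]);


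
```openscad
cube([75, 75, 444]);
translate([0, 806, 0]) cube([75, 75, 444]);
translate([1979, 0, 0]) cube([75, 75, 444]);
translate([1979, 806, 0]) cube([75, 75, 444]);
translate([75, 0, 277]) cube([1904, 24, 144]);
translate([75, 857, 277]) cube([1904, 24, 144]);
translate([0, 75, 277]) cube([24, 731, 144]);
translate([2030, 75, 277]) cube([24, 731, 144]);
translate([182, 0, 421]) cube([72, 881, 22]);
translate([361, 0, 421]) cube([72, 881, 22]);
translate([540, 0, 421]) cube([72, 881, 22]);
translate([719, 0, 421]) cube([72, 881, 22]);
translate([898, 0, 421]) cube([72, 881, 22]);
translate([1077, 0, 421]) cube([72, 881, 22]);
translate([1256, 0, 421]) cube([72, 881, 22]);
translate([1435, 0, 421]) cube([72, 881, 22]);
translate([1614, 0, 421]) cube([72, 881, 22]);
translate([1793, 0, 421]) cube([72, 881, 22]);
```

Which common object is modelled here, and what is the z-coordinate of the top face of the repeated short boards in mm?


A bed frame. The slat-top height is 443 mm.

Four posts, four rails, and a row of slats — a bed frame. Slats sit on the rails at z = 277 + 144 = 421; with slat thickness 22, the top is 443 mm.


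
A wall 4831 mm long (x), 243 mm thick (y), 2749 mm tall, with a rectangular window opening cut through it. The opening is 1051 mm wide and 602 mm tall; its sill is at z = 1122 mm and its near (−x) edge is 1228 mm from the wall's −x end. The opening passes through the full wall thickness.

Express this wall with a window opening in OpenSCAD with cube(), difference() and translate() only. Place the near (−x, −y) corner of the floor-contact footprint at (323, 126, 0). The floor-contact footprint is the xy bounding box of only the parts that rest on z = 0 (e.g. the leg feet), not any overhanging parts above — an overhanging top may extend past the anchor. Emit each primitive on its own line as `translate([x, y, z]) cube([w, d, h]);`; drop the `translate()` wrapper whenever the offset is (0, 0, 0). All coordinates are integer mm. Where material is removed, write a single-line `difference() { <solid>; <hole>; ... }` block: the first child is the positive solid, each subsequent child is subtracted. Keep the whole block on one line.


difference() { translate([323, 126, 0]) cube([4831, 243, 2749]); translate([1551, 126, 1122]) cube([1051, 243, 602]); }


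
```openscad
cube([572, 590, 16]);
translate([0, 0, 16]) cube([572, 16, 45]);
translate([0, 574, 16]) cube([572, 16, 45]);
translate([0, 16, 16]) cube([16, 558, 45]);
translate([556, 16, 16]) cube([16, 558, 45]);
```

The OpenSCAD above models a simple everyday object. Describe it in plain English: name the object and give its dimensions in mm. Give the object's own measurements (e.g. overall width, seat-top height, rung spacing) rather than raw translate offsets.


An open-topped rectangular box: outside dimensions 572×590×61 mm, with a uniform wall and base thickness of 16 mm. The base is a full 572×590 slab on the floor; four walls sit on top of the base. The front and back walls (the −y and +y sides) span the full width; the two side walls fit between them.


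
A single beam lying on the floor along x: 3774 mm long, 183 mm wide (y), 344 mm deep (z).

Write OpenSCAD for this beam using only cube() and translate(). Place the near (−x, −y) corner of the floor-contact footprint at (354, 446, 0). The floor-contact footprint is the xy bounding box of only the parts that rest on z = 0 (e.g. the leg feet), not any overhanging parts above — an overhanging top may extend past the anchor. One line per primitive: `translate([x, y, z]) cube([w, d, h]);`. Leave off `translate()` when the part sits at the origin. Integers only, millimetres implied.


translate([354, 446, 0]) cube([3774, 183, 344]);


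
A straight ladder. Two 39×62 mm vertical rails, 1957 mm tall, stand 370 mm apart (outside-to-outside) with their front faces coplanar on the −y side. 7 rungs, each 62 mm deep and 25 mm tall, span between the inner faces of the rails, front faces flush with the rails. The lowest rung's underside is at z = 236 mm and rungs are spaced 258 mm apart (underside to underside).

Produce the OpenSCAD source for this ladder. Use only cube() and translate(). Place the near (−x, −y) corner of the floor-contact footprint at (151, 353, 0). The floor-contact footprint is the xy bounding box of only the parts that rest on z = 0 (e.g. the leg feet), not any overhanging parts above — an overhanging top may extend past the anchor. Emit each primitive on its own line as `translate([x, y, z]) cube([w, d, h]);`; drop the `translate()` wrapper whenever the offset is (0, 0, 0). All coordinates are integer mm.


translate([151, 353, 0]) cube([39, 62, 1957]);
translate([482, 353, 0]) cube([39, 62, 1957]);
translate([190, 353, 236]) cube([292, 62, 25]);
translate([190, 353, 494]) cube([292, 62, 25]);
translate([190, 353, 752]) cube([292, 62, 25]);
translate([190, 353, 1010]) cube([292, 62, 25]);
translate([190, 353, 1268]) cube([292, 62, 25]);
translate([190, 353, 1526]) cube([292, 62, 25]);
translate([190, 353, 1784]) cube([292, 62, 25]);


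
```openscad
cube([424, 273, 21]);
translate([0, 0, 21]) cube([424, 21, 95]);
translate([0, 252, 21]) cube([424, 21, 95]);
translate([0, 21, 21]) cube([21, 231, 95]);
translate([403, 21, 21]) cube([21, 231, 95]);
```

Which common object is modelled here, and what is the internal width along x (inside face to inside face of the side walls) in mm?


An open box. The internal width is 382 mm.

A 424×273 base slab with four walls standing on it — an open box. The base is 424 mm wide and the walls are 21 mm thick, so the internal width is 424 − 2 × 21 = 382 mm.


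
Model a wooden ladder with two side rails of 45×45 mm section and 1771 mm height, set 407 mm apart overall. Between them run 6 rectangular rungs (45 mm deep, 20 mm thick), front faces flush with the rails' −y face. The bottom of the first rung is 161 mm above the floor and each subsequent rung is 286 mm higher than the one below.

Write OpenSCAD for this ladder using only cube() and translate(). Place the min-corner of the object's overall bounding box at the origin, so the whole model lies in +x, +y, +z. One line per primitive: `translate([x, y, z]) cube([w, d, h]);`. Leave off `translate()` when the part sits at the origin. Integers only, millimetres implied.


cube([45, 45, 1771]);
translate([362, 0, 0]) cube([45, 45, 1771]);
translate([45, 0, 161]) cube([317, 45, 20]);
translate([45, 0, 447]) cube([317, 45, 20]);
translate([45, 0, 733]) cube([317, 45, 20]);
translate([45, 0, 1019]) cube([317, 45, 20]);
translate([45, 0, 1305]) cube([317, 45, 20]);
translate([45, 0, 1591]) cube([317, 45, 20]);


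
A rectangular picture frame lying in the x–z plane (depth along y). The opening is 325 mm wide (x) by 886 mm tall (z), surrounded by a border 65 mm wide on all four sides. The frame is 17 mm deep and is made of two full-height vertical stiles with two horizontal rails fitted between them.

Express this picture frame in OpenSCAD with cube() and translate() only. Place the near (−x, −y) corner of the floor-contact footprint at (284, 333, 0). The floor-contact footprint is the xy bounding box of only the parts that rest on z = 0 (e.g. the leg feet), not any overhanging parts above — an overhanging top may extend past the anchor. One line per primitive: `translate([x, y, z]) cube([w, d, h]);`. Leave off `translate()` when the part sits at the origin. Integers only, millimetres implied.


translate([284, 333, 0]) cube([65, 17, 1016]);
translate([674, 333, 0]) cube([65, 17, 1016]);
translate([349, 333, 0]) cube([325, 17, 65]);
translate([349, 333, 951]) cube([325, 17, 65]);


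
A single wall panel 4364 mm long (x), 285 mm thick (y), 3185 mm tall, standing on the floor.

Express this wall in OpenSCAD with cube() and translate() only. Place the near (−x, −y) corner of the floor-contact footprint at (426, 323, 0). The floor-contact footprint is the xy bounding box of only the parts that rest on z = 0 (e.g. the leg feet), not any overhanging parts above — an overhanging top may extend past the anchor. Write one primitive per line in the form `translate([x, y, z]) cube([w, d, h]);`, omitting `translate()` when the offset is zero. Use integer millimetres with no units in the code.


translate([426, 323, 0]) cube([4364, 285, 3185]);


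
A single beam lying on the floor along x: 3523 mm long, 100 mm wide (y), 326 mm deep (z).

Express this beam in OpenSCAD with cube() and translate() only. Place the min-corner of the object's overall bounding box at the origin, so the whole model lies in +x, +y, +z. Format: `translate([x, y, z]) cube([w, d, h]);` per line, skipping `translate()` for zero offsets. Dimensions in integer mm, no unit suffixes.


cube([3523, 100, 326]);


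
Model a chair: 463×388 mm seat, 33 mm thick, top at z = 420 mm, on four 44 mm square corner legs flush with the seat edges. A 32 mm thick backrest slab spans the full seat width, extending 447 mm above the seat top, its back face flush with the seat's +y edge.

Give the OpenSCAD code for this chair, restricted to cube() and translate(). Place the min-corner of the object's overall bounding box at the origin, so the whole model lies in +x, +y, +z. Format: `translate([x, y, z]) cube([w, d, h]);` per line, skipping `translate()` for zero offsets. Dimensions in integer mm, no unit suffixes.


// leg_h = 420 - 33 = 387
translate([0, 0, 387]) cube([463, 388, 33]);
cube([44, 44, 387]);
translate([419, 0, 0]) cube([44, 44, 387]);
translate([0, 344, 0]) cube([44, 44, 387]);
translate([419, 344, 0]) cube([44, 44, 387]);
translate([0, 356, 420]) cube([463, 32, 447]);


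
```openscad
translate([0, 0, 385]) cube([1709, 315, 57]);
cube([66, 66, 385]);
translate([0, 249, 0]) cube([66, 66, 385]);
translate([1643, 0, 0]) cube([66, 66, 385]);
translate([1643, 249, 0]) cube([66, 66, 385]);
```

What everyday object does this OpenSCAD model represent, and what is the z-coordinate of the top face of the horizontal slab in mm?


A bench. The seat-top height is 442 mm.

A long slab on four corner posts — a bench. The slab sits at z = 385 with thickness 57, so the top is 385 + 57 = 442 mm.


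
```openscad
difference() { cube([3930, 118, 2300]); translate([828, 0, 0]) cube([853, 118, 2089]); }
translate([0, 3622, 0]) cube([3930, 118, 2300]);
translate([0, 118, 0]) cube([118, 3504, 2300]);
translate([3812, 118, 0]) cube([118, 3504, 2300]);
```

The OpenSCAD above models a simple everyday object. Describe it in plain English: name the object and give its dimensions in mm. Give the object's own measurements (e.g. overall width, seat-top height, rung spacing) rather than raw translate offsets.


A single room: four walls, each 2300 mm tall and 118 mm thick, enclosing an outside footprint 3930×3740 mm (x × y), no floor or roof. The front and back walls (−y and +y sides) run the full x-width; the side walls fit between their inner faces. A door opening 853 mm wide and 2089 mm tall is cut through the front wall from the floor up, its −x edge 828 mm from the wall's −x end.


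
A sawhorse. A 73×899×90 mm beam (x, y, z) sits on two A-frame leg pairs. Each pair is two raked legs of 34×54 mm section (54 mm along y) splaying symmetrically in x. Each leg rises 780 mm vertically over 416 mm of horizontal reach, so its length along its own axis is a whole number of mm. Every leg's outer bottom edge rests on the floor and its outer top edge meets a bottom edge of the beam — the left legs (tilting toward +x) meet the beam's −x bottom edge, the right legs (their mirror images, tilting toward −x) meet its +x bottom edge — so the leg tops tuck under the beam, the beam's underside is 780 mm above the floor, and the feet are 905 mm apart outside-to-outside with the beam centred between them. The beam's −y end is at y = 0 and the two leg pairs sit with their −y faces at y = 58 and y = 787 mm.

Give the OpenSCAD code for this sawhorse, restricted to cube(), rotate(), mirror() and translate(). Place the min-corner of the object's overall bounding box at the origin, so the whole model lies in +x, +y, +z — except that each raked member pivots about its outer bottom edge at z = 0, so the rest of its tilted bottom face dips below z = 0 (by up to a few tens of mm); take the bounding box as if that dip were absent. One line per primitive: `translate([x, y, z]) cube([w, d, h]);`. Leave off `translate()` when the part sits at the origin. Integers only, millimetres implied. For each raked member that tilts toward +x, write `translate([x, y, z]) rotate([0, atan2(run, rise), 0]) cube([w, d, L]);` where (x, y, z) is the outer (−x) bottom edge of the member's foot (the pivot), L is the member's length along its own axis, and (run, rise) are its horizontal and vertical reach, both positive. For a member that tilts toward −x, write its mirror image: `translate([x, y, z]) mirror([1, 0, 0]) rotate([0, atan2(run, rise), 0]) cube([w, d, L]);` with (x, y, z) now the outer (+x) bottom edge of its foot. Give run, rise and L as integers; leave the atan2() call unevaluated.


translate([416, 0, 780]) cube([73, 899, 90]);
translate([0, 58, 0]) rotate([0, atan2(416, 780), 0]) cube([34, 54, 884]);
translate([905, 58, 0]) mirror([1, 0, 0]) rotate([0, atan2(416, 780), 0]) cube([34, 54, 884]);
translate([0, 787, 0]) rotate([0, atan2(416, 780), 0]) cube([34, 54, 884]);
translate([905, 787, 0]) mirror([1, 0, 0]) rotate([0, atan2(416, 780), 0]) cube([34, 54, 884]);


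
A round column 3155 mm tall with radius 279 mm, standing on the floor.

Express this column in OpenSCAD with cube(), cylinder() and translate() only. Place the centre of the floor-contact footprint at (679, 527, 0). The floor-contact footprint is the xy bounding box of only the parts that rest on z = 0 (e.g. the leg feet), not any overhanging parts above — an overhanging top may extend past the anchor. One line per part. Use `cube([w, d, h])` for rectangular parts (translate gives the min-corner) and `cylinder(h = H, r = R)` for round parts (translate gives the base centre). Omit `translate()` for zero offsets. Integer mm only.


translate([679, 527, 0]) cylinder(h = 3155, r = 279);


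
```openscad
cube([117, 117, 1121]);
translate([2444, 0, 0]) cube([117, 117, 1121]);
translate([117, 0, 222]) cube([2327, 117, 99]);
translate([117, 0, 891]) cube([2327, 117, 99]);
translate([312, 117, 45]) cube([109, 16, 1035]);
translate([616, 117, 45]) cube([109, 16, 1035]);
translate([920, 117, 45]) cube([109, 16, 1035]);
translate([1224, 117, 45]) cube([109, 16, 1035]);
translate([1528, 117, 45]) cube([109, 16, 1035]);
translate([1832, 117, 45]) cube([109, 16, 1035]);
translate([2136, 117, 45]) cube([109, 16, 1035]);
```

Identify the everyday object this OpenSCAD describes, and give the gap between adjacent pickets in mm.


A fence section. The picket gap is 195 mm.

Two posts, two rails, 7 pickets — a fence section. Span 2327 mm holds 7 pickets of 109 mm with 8 equal gaps: ⌊(2327 − 7·109) / 8⌋ = 195 mm.


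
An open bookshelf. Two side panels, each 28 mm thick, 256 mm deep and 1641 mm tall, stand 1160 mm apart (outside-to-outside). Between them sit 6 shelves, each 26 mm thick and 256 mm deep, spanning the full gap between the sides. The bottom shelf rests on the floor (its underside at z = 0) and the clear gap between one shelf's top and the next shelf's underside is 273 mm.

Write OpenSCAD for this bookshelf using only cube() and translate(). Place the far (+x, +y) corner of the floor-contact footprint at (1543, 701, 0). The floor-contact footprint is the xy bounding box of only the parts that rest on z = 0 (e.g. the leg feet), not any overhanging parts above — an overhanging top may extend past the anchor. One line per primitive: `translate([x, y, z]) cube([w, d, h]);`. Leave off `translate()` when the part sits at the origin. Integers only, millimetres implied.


translate([383, 445, 0]) cube([28, 256, 1641]);
translate([1515, 445, 0]) cube([28, 256, 1641]);
translate([411, 445, 0]) cube([1104, 256, 26]);
translate([411, 445, 299]) cube([1104, 256, 26]);
translate([411, 445, 598]) cube([1104, 256, 26]);
translate([411, 445, 897]) cube([1104, 256, 26]);
translate([411, 445, 1196]) cube([1104, 256, 26]);
translate([411, 445, 1495]) cube([1104, 256, 26]);


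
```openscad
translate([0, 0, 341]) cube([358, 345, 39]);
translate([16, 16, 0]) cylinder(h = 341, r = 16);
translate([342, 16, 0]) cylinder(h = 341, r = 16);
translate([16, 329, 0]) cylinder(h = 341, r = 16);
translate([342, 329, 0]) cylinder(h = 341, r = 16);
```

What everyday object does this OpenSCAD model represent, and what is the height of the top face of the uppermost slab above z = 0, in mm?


A stool. The seat height is 380 mm.

A 358×345×39 slab at z = 341 on four corner cylinders — a stool. The seat top is 341 + 39 = 380 mm.


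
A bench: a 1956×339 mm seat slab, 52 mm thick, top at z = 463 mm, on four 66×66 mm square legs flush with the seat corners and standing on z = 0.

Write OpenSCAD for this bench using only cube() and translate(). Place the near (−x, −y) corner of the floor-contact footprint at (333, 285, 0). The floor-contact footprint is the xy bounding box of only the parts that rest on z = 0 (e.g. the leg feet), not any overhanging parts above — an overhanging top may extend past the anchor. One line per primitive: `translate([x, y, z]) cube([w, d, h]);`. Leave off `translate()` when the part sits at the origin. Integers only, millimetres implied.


translate([333, 285, 411]) cube([1956, 339, 52]);
translate([333, 285, 0]) cube([66, 66, 411]);
translate([333, 558, 0]) cube([66, 66, 411]);
translate([2223, 285, 0]) cube([66, 66, 411]);
translate([2223, 558, 0]) cube([66, 66, 411]);


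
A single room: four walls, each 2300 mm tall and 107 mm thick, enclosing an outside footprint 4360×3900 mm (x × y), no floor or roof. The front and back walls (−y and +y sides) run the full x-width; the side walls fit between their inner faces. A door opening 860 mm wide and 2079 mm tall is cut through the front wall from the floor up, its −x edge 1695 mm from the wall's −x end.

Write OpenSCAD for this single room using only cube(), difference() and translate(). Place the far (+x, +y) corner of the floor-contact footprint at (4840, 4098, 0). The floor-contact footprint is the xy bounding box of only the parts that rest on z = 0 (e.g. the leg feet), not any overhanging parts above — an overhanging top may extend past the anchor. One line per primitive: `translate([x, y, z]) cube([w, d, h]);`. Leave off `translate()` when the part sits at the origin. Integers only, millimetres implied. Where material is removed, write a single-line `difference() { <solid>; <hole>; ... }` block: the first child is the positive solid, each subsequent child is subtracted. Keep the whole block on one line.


difference() { translate([480, 198, 0]) cube([4360, 107, 2300]); translate([2175, 198, 0]) cube([860, 107, 2079]); }
translate([480, 3991, 0]) cube([4360, 107, 2300]);
translate([480, 305, 0]) cube([107, 3686, 2300]);
translate([4733, 305, 0]) cube([107, 3686, 2300]);


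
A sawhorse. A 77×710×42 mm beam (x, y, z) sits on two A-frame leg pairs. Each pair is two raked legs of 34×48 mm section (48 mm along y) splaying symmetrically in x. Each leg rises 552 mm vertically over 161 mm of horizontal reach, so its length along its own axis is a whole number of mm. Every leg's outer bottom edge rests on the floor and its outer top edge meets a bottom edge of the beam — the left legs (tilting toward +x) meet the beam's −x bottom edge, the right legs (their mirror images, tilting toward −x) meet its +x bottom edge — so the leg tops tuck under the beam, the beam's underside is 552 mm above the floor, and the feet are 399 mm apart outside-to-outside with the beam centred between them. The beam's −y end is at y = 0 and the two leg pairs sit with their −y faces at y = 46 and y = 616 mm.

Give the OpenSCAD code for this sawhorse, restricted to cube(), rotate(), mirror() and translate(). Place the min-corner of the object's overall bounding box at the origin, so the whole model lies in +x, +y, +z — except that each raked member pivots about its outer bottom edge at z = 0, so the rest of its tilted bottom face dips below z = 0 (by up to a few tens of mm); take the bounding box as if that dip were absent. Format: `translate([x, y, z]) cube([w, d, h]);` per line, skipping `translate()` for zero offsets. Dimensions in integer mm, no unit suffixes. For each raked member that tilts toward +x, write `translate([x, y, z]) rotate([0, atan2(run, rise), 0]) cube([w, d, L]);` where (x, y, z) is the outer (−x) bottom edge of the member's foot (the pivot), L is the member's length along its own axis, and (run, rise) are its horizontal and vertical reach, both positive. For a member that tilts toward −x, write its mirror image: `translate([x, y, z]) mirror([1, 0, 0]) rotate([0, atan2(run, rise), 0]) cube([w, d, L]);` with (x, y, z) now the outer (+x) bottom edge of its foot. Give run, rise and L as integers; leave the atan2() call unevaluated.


translate([161, 0, 552]) cube([77, 710, 42]);
translate([0, 46, 0]) rotate([0, atan2(161, 552), 0]) cube([34, 48, 575]);
translate([399, 46, 0]) mirror([1, 0, 0]) rotate([0, atan2(161, 552), 0]) cube([34, 48, 575]);
translate([0, 616, 0]) rotate([0, atan2(161, 552), 0]) cube([34, 48, 575]);
translate([399, 616, 0]) mirror([1, 0, 0]) rotate([0, atan2(161, 552), 0]) cube([34, 48, 575]);
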